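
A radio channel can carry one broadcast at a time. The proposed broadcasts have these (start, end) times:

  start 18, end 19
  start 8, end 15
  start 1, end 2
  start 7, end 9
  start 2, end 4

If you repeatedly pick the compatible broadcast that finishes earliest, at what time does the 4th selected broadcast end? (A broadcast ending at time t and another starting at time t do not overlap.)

By end time: (1,2), (2,4), (7,9), (8,15), (18,19).
Pick (1,2); next start ≥ 2 → (2,4); next start ≥ 4 → (7,9); next start ≥ 9 → (18,19).
Selected: (1,2) (2,4) (7,9) (18,19)

19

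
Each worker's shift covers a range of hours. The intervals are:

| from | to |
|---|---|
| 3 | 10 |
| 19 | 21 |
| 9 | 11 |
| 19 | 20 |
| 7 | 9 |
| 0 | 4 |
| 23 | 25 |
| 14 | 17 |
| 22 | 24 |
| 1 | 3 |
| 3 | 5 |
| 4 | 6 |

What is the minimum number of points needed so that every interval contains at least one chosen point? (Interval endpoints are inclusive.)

Process intervals by earliest right end; each time one isn't hit yet, stab at its right endpoint.
By right end: [1,3]  [0,4]  [3,5]  [4,6]  [7,9]  [3,10]  [9,11]  [14,17]  [19,20]  [19,21]  [22,24]  [23,25]
[1,3] uncovered → point at 3; [4,6] uncovered → point at 6; [7,9] uncovered → point at 9; [14,17] uncovered → point at 17; [19,20] uncovered → point at 20; [22,24] uncovered → point at 24.
Points: 3, 6, 9, 17, 20, 24 (6 total).

6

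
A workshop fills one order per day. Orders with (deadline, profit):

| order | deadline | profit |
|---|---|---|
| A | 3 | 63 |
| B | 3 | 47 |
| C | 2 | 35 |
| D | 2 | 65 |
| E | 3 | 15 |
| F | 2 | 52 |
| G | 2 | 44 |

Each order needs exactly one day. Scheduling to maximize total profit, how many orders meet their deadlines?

Take jobs in profit order; each goes to the latest open slot no later than its deadline.
By profit: D(d2,65), A(d3,63), F(d2,52), B(d3,47), G(d2,44), C(d2,35), E(d3,15)
D→slot 2; A→slot 3; F→slot 1; B skipped; G skipped; C skipped; E skipped.
3 of 7 scheduled.

3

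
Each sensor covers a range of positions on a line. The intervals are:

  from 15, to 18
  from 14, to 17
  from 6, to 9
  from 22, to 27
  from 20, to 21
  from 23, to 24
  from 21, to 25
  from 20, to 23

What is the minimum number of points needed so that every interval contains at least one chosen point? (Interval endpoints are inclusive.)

Process intervals by earliest right end; each time one isn't hit yet, stab at its right endpoint.
Sorted: [6,9] [14,17] [15,18] [20,21] [20,23] [23,24] [21,25] [22,27]
{[6,9]} hit by 9; {[14,17],[15,18]} hit by 17; {[20,21],[20,23]} hit by 21; {[23,24],[21,25],[22,27]} hit by 24.
Points: 9, 17, 21, 24 (4 total).

4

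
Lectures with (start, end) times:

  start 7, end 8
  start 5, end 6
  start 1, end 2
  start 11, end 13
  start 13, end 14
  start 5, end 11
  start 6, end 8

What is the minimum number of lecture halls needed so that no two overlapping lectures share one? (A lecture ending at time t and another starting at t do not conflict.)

starts: [1, 5, 5, 6, 7, 11, 13]
ends:   [2, 6, 8, 8, 11, 13, 14]
s1→1 e2→0 s5→1 s5→2 e6→1 s6→2 s7→3  — peak 3.

3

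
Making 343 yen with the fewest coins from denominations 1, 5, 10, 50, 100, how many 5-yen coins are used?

0

Use the largest denomination that fits, subtract, and repeat.
343 = 3×100 + 4×10 + 3×1
Count of 5: 0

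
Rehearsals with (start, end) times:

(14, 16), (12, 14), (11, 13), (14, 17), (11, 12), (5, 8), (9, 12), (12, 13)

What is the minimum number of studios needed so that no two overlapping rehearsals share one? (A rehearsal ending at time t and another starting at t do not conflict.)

Count concurrent intervals with a sweep; the peak is the room count.
starts: [5, 9, 11, 11, 12, 12, 14, 14]
ends:   [8, 12, 12, 13, 13, 14, 16, 17]
s5→1 e8→0 s9→1 s11→2 s11→3  — peak 3.

3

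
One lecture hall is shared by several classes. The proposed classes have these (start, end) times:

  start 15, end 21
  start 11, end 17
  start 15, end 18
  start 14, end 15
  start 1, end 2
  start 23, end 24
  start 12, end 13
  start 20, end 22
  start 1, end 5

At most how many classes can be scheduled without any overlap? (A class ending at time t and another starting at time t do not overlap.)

6

Sorted by end: (1,2)  (1,5)  (12,13)  (14,15)  (11,17)  (15,18)  (15,21)  (20,22)  (23,24)
take (1,2); take (12,13); take (14,15); skip (11,17); take (15,18); skip (15,21); take (20,22); take (23,24).
Selected 6 classes.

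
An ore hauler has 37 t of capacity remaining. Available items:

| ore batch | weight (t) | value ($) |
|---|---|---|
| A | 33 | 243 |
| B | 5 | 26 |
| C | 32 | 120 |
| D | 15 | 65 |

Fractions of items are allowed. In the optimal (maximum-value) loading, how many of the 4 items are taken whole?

1

Sort by value per unit weight and fill in that order.
Ratios (sorted): A 7.36, B 5.20, D 4.33, C 3.75
take A (33 @ 243); take 4/5 of B → 20.80. Capacity used 37/37.
1 item(s) taken whole; one partial (take 4/5 of B).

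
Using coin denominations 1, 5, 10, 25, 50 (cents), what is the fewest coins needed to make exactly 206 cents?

206 − 4×50→6 − 1×5→1 − 1×1→0
Total coins = 4 + 1 + 1 = 6

6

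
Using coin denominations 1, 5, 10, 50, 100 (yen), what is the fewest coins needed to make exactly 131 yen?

131 = 1×100 + 3×10 + 1×1
Total coins = 1 + 3 + 1 = 5

5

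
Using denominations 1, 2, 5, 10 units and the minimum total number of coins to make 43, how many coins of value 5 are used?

0

43 = 4×10 + 1×2 + 1×1
Count of 5: 0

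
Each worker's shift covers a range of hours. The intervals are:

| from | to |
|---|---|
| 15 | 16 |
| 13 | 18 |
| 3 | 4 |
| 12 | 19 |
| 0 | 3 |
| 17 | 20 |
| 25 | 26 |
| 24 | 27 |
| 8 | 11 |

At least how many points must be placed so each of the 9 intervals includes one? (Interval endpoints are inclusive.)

Process intervals by earliest right end; each time one isn't hit yet, stab at its right endpoint.
By right end: [0,3]  [3,4]  [8,11]  [15,16]  [13,18]  [12,19]  [17,20]  [25,26]  [24,27]
[0,3] uncovered → point at 3; [8,11] uncovered → point at 11; [15,16] uncovered → point at 16; [17,20] uncovered → point at 20; [25,26] uncovered → point at 26.
Points: 3, 11, 16, 20, 26 (5 total).

5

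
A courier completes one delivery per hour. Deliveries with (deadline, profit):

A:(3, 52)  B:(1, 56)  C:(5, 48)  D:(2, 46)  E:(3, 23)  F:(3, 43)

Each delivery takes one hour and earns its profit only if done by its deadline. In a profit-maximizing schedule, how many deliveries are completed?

4

By profit: B(d1,56), A(d3,52), C(d5,48), D(d2,46), F(d3,43), E(d3,23)
B→slot 1; A→slot 3; C→slot 5; D→slot 2; F skipped; E skipped.
4 of 6 scheduled.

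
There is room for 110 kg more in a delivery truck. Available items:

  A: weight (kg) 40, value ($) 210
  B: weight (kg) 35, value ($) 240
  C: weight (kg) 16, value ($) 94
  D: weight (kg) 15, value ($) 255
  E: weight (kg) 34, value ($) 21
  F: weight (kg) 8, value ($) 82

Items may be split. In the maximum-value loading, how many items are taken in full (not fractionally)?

Sort by value per unit weight and fill in that order.
Order: D (255/15=17.00) > F (82/8=10.25) > B (240/35=6.86) > C (94/16=5.88) > A (210/40=5.25) > E (21/34=0.62)
Fill: take D (15 @ 255) → take F (8 @ 82) → take B (35 @ 240) → take C (16 @ 94) → take 36/40 of A → 189.00; 110/110 used.
4 item(s) taken whole; one partial (take 36/40 of A).

4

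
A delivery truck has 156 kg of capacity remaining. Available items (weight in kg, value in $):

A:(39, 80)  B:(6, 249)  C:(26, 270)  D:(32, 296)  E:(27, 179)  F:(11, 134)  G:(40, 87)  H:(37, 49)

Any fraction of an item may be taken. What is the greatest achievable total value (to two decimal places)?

1243.72

Sort by value per unit weight and fill in that order.
Order: B (249/6=41.50) > F (134/11=12.18) > C (270/26=10.38) > D (296/32=9.25) > E (179/27=6.63) > G (87/40=2.17) > A (80/39=2.05) > H (49/37=1.32)
Fill: take B (6 @ 249) → take F (11 @ 134) → take C (26 @ 270) → take D (32 @ 296) → take E (27 @ 179) → take G (40 @ 87) → take 14/39 of A → 28.72; 156/156 used.
Total value = 1243.72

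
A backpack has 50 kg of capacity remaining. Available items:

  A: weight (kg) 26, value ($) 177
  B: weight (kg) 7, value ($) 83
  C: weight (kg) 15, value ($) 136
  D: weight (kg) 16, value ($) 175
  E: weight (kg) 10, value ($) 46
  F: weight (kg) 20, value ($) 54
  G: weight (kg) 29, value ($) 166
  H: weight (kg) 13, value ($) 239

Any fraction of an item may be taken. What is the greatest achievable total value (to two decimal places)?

623.93

Order: H (239/13=18.38) > B (83/7=11.86) > D (175/16=10.94) > C (136/15=9.07) > A (177/26=6.81) > G (166/29=5.72) > E (46/10=4.60) > F (54/20=2.70)
Fill: take H (13 @ 239) → take B (7 @ 83) → take D (16 @ 175) → take 14/15 of C → 126.93; 50/50 used.
Total value = 623.93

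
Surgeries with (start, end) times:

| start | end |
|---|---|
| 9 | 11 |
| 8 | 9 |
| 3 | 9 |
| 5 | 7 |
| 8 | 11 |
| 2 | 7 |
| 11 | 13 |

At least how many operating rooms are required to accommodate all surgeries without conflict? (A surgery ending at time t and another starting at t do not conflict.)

3

The answer is the maximum number of intervals overlapping at any instant.
starts: [2, 3, 5, 8, 8, 9, 11]
ends:   [7, 7, 9, 9, 11, 11, 13]
s2→1 s3→2 s5→3  — peak 3.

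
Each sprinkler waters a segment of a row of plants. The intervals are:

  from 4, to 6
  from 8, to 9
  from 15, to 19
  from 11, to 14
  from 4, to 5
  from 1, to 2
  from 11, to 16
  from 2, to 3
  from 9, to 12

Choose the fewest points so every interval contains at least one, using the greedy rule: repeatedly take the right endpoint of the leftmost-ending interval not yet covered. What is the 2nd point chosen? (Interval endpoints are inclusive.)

5

Process intervals by earliest right end; each time one isn't hit yet, stab at its right endpoint.
By right end: [1,2]  [2,3]  [4,5]  [4,6]  [8,9]  [9,12]  [11,14]  [11,16]  [15,19]
[1,2] uncovered → point at 2; [4,5] uncovered → point at 5; [8,9] uncovered → point at 9; [11,14] uncovered → point at 14; [15,19] uncovered → point at 19.
Points: 2, 5, 9, 14, 19 (5 total).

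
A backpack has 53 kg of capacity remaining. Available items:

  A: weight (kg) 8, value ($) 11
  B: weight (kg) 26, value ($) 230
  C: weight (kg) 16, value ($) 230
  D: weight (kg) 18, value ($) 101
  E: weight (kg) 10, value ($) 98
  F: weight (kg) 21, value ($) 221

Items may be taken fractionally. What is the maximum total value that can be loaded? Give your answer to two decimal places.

Sort by value per unit weight and fill in that order.
Order: C (230/16=14.38) > F (221/21=10.52) > E (98/10=9.80) > B (230/26=8.85) > D (101/18=5.61) > A (11/8=1.38)
Fill: take C (16 @ 230) → take F (21 @ 221) → take E (10 @ 98) → take 6/26 of B → 53.08; 53/53 used.
Total value = 602.08

602.08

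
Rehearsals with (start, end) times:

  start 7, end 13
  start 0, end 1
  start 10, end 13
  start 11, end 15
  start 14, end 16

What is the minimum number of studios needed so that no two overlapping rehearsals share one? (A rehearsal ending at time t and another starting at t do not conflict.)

Count concurrent intervals with a sweep; the peak is the room count.
Events (time:±→running): 0:+→1 1:-→0 7:+→1 10:+→2 11:+→3 … peak 3.

3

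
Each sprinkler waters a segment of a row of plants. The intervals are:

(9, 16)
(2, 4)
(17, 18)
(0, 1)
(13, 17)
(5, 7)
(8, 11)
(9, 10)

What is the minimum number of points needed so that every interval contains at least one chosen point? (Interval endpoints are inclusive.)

5

By right end: [0,1]  [2,4]  [5,7]  [9,10]  [8,11]  [9,16]  [13,17]  [17,18]
[0,1] uncovered → point at 1; [2,4] uncovered → point at 4; [5,7] uncovered → point at 7; [9,10] uncovered → point at 10; [13,17] uncovered → point at 17.
Points: 1, 4, 7, 10, 17 (5 total).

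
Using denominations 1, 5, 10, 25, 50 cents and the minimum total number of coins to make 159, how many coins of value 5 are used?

1

Use the largest denomination that fits, subtract, and repeat.
159 = 3×50 + 1×5 + 4×1
Count of 5: 1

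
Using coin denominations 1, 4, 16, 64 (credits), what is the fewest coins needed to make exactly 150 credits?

Greedy: take as many of the largest coin as possible, then repeat with the remainder.
150 = 2×64 + 1×16 + 1×4 + 2×1
Total coins = 2 + 1 + 1 + 2 = 6

6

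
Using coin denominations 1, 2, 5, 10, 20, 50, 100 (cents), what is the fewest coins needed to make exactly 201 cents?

3

Greedy: take as many of the largest coin as possible, then repeat with the remainder.
201 = 2×100 + 1×1
Total coins = 2 + 1 = 3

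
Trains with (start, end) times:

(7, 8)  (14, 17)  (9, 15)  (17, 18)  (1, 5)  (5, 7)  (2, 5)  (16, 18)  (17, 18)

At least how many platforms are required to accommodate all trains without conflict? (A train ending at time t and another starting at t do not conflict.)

Events (time:±→running): 1:+→1 2:+→2 5:-→1 5:-→0 5:+→1 7:-→0 7:+→1 8:-→0 9:+→1 14:+→2 15:-→1 16:+→2 17:-→1 17:+→2 17:+→3 … peak 3.

3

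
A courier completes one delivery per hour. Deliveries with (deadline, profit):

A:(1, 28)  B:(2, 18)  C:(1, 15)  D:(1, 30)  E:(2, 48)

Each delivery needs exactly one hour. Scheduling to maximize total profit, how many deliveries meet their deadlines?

Profit order: E=48 D=30 A=28 B=18 C=15
Assign: E→slot 2, D→slot 1, A skipped, B skipped, C skipped.
Slots: [1:D] [2:E]
2 of 5 scheduled.

2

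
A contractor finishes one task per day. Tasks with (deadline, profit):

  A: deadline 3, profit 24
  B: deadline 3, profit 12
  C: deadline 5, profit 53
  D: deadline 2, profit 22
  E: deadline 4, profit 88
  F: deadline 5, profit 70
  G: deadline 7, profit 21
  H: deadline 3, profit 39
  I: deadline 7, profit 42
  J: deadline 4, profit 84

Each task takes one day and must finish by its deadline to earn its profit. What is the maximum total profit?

397

Take jobs in profit order; each goes to the latest open slot no later than its deadline.
Profit order: E=88 J=84 F=70 C=53 I=42 H=39 A=24 D=22 G=21 B=12
Assign: E→slot 4, J→slot 3, F→slot 5, C→slot 2, I→slot 7, H→slot 1, A skipped, D skipped, G→slot 6, B skipped.
Slots: [1:H] [2:C] [3:J] [4:E] [5:F] [6:G] [7:I]
Profit = 39 + 53 + 84 + 88 + 70 + 21 + 42 = 397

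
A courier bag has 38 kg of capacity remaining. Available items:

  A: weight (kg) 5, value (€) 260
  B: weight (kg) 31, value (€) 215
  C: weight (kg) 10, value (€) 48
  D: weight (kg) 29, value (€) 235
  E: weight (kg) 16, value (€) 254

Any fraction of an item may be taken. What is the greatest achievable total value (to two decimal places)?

Sort by value per unit weight and fill in that order.
Ratios (sorted): A 52.00, E 15.88, D 8.10, B 6.94, C 4.80
take A (5 @ 260); take E (16 @ 254); take 17/29 of D → 137.76. Capacity used 38/38.
Total value = 651.76

651.76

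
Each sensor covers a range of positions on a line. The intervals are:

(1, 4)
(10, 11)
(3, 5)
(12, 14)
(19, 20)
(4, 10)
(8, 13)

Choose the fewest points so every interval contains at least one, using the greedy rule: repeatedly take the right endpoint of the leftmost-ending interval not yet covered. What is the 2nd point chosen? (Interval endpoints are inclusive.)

11

Sort by right endpoint; whenever an interval is uncovered, place a point at its right end.
Sorted: [1,4] [3,5] [4,10] [10,11] [8,13] [12,14] [19,20]
{[1,4],[3,5],[4,10]} hit by 4; {[10,11],[8,13]} hit by 11; {[12,14]} hit by 14; {[19,20]} hit by 20.
Points: 4, 11, 14, 20 (4 total).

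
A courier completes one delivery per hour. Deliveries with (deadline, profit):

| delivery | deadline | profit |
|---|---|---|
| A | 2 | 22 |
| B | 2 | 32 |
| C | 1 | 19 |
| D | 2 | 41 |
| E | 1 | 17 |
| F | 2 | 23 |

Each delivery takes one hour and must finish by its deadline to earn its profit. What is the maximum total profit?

73

Take jobs in profit order; each goes to the latest open slot no later than its deadline.
By profit: D(d2,41), B(d2,32), F(d2,23), A(d2,22), C(d1,19), E(d1,17)
D→slot 2; B→slot 1; F skipped; A skipped; C skipped; E skipped.
Profit = 32 + 41 = 73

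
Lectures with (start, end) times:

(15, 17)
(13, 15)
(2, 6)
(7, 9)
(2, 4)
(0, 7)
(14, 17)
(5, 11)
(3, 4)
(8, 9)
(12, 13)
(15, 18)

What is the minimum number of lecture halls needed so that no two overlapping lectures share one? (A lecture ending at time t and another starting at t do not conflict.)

The answer is the maximum number of intervals overlapping at any instant.
starts: [0, 2, 2, 3, 5, 7, 8, 12, 13, 14, 15, 15]
ends:   [4, 4, 6, 7, 9, 9, 11, 13, 15, 17, 17, 18]
s0→1 s2→2 s2→3 s3→4  — peak 4.

4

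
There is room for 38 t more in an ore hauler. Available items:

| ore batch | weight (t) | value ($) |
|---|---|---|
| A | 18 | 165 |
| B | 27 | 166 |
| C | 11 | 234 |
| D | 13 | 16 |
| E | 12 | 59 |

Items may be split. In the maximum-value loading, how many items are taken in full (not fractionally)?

2

Sort by value per unit weight and fill in that order.
Ratios (sorted): C 21.27, A 9.17, B 6.15, E 4.92, D 1.23
take C (11 @ 234); take A (18 @ 165); take 9/27 of B → 55.33. Capacity used 38/38.
2 item(s) taken whole; one partial (take 9/27 of B).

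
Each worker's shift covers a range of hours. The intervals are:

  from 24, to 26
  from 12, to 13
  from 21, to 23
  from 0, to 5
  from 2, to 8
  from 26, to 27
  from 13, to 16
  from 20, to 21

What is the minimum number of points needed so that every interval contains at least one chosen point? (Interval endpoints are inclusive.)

Sorted: [0,5] [2,8] [12,13] [13,16] [20,21] [21,23] [24,26] [26,27]
{[0,5],[2,8]} hit by 5; {[12,13],[13,16]} hit by 13; {[20,21],[21,23]} hit by 21; {[24,26],[26,27]} hit by 26.
Points: 5, 13, 21, 26 (4 total).

4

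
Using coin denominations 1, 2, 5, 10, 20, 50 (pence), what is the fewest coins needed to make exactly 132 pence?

Use the largest denomination that fits, subtract, and repeat.
132 − 2×50→32 − 1×20→12 − 1×10→2 − 1×2→0
Total coins = 2 + 1 + 1 + 1 = 5

5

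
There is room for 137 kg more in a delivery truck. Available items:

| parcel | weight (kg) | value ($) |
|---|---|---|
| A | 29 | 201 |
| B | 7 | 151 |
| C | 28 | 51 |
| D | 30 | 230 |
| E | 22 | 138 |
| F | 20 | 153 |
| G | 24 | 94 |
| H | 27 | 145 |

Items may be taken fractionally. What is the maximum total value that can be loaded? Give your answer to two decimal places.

Sort by value per unit weight and fill in that order.
Ratios (sorted): B 21.57, D 7.67, F 7.65, A 6.93, E 6.27, H 5.37, G 3.92, C 1.82
take B (7 @ 151); take D (30 @ 230); take F (20 @ 153); take A (29 @ 201); take E (22 @ 138); take H (27 @ 145); take 2/24 of G → 7.83. Capacity used 137/137.
Total value = 1025.83

1025.83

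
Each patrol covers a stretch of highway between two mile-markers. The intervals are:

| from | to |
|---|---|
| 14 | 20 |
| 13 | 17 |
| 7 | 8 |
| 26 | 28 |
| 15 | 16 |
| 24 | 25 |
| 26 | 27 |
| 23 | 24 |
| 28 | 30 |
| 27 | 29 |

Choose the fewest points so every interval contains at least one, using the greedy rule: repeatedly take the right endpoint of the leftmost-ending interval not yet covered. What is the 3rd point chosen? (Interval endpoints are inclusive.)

24

Process intervals by earliest right end; each time one isn't hit yet, stab at its right endpoint.
Sorted: [7,8] [15,16] [13,17] [14,20] [23,24] [24,25] [26,27] [26,28] [27,29] [28,30]
{[7,8]} hit by 8; {[15,16],[13,17],[14,20]} hit by 16; {[23,24],[24,25]} hit by 24; {[26,27],[26,28],[27,29]} hit by 27; {[28,30]} hit by 30.
Points: 8, 16, 24, 27, 30 (5 total).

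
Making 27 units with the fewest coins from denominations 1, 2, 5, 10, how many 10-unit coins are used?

27 = 2×10 + 1×5 + 1×2
Count of 10: 2

2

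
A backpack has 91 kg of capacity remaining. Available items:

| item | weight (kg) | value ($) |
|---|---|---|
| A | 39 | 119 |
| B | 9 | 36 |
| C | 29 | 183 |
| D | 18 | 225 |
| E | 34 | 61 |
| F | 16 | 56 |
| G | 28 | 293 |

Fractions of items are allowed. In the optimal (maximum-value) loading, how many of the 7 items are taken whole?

4

Sort by value per unit weight and fill in that order.
Ratios (sorted): D 12.50, G 10.46, C 6.31, B 4.00, F 3.50, A 3.05, E 1.79
take D (18 @ 225); take G (28 @ 293); take C (29 @ 183); take B (9 @ 36); take 7/16 of F → 24.50. Capacity used 91/91.
4 item(s) taken whole; one partial (take 7/16 of F).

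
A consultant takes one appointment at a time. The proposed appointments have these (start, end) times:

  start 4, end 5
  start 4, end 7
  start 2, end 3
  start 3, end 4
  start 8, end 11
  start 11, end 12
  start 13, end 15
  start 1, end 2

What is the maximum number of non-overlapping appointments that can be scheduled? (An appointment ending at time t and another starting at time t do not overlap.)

7

By end time: (1,2), (2,3), (3,4), (4,5), (4,7), (8,11), (11,12), (13,15).
Pick (1,2); next start ≥ 2 → (2,3); next start ≥ 3 → (3,4); next start ≥ 4 → (4,5); next start ≥ 5 → (8,11); next start ≥ 11 → (11,12); next start ≥ 12 → (13,15).
Selected 7 appointments.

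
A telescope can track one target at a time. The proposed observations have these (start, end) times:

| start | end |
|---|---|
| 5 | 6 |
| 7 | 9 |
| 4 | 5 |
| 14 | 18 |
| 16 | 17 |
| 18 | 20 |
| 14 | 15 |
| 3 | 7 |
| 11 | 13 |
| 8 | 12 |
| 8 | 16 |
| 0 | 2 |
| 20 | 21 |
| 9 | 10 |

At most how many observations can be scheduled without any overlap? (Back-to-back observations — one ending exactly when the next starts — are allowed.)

Greedy by earliest finish: after sorting by end time, pick each interval compatible with the last pick.
Sorted by end: (0,2)  (4,5)  (5,6)  (3,7)  (7,9)  (9,10)  (8,12)  (11,13)  (14,15)  (8,16)  (16,17)  (14,18)  (18,20)  (20,21)
take (0,2); take (4,5); take (5,6); take (7,9); take (9,10); skip (8,12); take (11,13); take (14,15); skip (8,16); take (16,17); take (18,20); take (20,21).
Selected 10 observations.

10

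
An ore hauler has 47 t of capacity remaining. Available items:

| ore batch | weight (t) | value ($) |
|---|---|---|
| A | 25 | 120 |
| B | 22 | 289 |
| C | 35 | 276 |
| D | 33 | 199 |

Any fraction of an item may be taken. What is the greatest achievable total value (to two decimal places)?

486.14

Sort by value per unit weight and fill in that order.
Order: B (289/22=13.14) > C (276/35=7.89) > D (199/33=6.03) > A (120/25=4.80)
Fill: take B (22 @ 289) → take 25/35 of C → 197.14; 47/47 used.
Total value = 486.14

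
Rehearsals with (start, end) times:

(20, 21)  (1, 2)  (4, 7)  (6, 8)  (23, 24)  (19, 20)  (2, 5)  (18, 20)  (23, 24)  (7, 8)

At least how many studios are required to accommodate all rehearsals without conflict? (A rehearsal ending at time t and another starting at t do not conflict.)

2

The answer is the maximum number of intervals overlapping at any instant.
Events (time:±→running): 1:+→1 2:-→0 2:+→1 4:+→2 … peak 2.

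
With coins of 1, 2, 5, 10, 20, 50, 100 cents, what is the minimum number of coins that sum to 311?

311 = 3×100 + 1×10 + 1×1
Total coins = 3 + 1 + 1 = 5

5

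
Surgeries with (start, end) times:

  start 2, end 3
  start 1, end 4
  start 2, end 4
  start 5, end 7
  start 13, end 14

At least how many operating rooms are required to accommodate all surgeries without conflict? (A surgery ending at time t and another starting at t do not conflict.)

3

The answer is the maximum number of intervals overlapping at any instant.
Events (time:±→running): 1:+→1 2:+→2 2:+→3 … peak 3.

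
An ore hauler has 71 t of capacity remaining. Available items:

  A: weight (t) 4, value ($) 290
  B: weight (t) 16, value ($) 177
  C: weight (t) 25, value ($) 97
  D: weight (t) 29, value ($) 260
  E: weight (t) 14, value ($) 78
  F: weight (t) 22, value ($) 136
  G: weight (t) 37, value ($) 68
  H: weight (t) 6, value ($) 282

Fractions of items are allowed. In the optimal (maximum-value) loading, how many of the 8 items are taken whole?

4

Order: A (290/4=72.50) > H (282/6=47.00) > B (177/16=11.06) > D (260/29=8.97) > F (136/22=6.18) > E (78/14=5.57) > C (97/25=3.88) > G (68/37=1.84)
Fill: take A (4 @ 290) → take H (6 @ 282) → take B (16 @ 177) → take D (29 @ 260) → take 16/22 of F → 98.91; 71/71 used.
4 item(s) taken whole; one partial (take 16/22 of F).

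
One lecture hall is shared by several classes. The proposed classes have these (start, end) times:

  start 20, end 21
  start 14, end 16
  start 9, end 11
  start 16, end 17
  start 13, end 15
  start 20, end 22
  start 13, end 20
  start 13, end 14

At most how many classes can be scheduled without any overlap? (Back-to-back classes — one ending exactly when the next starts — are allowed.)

Sort by end time and greedily take each interval whose start is ≥ the last chosen end.
Sorted by end: (9,11)  (13,14)  (13,15)  (14,16)  (16,17)  (13,20)  (20,21)  (20,22)
take (9,11); take (13,14); skip (13,15); take (14,16); take (16,17); skip (13,20); take (20,21).
Selected 5 classes.

5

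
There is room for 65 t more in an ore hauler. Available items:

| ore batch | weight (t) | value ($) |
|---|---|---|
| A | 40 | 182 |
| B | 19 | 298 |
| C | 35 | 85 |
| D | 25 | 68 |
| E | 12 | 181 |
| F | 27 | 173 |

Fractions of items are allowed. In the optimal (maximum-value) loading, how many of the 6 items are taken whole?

3

Greedy by value/weight ratio, highest first.
Ratios (sorted): B 15.68, E 15.08, F 6.41, A 4.55, D 2.72, C 2.43
take B (19 @ 298); take E (12 @ 181); take F (27 @ 173); take 7/40 of A → 31.85. Capacity used 65/65.
3 item(s) taken whole; one partial (take 7/40 of A).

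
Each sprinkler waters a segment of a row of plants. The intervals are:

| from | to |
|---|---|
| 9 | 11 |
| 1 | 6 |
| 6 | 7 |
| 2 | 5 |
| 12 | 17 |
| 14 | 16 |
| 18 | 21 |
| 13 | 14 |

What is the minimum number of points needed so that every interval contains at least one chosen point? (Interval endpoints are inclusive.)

Process intervals by earliest right end; each time one isn't hit yet, stab at its right endpoint.
Sorted: [2,5] [1,6] [6,7] [9,11] [13,14] [14,16] [12,17] [18,21]
{[2,5],[1,6]} hit by 5; {[6,7]} hit by 7; {[9,11]} hit by 11; {[13,14],[14,16],[12,17]} hit by 14; {[18,21]} hit by 21.
Points: 5, 7, 11, 14, 21 (5 total).

5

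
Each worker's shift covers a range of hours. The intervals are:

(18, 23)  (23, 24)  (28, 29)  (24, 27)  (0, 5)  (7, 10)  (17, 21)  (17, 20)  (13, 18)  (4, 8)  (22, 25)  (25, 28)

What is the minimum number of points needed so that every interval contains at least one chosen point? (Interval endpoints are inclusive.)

Sort by right endpoint; whenever an interval is uncovered, place a point at its right end.
By right end: [0,5]  [4,8]  [7,10]  [13,18]  [17,20]  [17,21]  [18,23]  [23,24]  [22,25]  [24,27]  [25,28]  [28,29]
[0,5] uncovered → point at 5; [7,10] uncovered → point at 10; [13,18] uncovered → point at 18; [23,24] uncovered → point at 24; [25,28] uncovered → point at 28.
Points: 5, 10, 18, 24, 28 (5 total).

5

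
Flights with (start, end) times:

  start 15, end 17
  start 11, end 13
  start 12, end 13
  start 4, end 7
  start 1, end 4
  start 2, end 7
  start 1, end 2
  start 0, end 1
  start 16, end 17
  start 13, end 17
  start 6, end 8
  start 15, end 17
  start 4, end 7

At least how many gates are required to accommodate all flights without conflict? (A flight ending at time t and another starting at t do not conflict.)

4

Events (time:±→running): 0:+→1 1:-→0 1:+→1 1:+→2 2:-→1 2:+→2 4:-→1 4:+→2 4:+→3 6:+→4 … peak 4.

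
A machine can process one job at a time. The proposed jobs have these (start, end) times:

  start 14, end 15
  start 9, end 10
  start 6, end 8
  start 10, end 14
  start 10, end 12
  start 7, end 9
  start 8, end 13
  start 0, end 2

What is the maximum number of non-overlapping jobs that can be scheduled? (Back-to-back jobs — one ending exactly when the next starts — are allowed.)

By end time: (0,2), (6,8), (7,9), (9,10), (10,12), (8,13), (10,14), (14,15).
Pick (0,2); next start ≥ 2 → (6,8); next start ≥ 8 → (9,10); next start ≥ 10 → (10,12); next start ≥ 12 → (14,15).
Selected 5 jobs.

5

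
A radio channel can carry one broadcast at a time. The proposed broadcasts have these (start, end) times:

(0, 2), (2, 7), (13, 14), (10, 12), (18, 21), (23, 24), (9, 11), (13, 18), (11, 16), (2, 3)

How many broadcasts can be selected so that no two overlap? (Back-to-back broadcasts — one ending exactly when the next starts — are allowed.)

6

Sort by end time and greedily take each interval whose start is ≥ the last chosen end.
By end time: (0,2), (2,3), (2,7), (9,11), (10,12), (13,14), (11,16), (13,18), (18,21), (23,24).
Pick (0,2); next start ≥ 2 → (2,3); next start ≥ 3 → (9,11); next start ≥ 11 → (13,14); next start ≥ 14 → (18,21); next start ≥ 21 → (23,24).
Selected 6 broadcasts.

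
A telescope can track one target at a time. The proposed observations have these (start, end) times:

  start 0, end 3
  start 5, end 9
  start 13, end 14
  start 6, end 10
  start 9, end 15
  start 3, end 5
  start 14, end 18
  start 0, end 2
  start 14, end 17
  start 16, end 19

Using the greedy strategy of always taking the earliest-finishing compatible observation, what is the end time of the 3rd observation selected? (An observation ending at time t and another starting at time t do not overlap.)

By end time: (0,2), (0,3), (3,5), (5,9), (6,10), (13,14), (9,15), (14,17), (14,18), (16,19).
Pick (0,2); next start ≥ 2 → (3,5); next start ≥ 5 → (5,9); next start ≥ 9 → (13,14); next start ≥ 14 → (14,17).
Selected: (0,2) (3,5) (5,9) (13,14) (14,17)

9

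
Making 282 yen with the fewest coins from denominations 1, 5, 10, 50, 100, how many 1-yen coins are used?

2

Use the largest denomination that fits, subtract, and repeat.
282 = 2×100 + 1×50 + 3×10 + 2×1
Count of 1: 2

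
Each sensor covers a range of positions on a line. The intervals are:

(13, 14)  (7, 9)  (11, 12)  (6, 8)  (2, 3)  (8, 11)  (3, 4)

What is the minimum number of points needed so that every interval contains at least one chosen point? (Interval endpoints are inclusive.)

By right end: [2,3]  [3,4]  [6,8]  [7,9]  [8,11]  [11,12]  [13,14]
[2,3] uncovered → point at 3; [6,8] uncovered → point at 8; [11,12] uncovered → point at 12; [13,14] uncovered → point at 14.
Points: 3, 8, 12, 14 (4 total).

4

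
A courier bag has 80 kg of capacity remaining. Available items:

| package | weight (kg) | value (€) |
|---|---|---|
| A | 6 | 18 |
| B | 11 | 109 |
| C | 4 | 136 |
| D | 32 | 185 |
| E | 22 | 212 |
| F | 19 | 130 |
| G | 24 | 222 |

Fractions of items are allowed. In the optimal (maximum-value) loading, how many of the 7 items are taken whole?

Greedy by value/weight ratio, highest first.
Order: C (136/4=34.00) > B (109/11=9.91) > E (212/22=9.64) > G (222/24=9.25) > F (130/19=6.84) > D (185/32=5.78) > A (18/6=3.00)
Fill: take C (4 @ 136) → take B (11 @ 109) → take E (22 @ 212) → take G (24 @ 222) → take F (19 @ 130); 80/80 used.
5 item(s) taken whole.

5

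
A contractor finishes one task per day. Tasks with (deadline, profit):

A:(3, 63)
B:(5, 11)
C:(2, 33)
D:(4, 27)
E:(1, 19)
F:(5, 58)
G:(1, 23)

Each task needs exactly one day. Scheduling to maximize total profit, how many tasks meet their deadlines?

Take jobs in profit order; each goes to the latest open slot no later than its deadline.
Profit order: A=63 F=58 C=33 D=27 G=23 E=19 B=11
Assign: A→slot 3, F→slot 5, C→slot 2, D→slot 4, G→slot 1, E skipped, B skipped.
Slots: [1:G] [2:C] [3:A] [4:D] [5:F]
5 of 7 scheduled.

5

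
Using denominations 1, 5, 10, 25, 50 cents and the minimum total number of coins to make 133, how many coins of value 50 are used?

2

Greedy: take as many of the largest coin as possible, then repeat with the remainder.
133 = 2×50 + 1×25 + 1×5 + 3×1
Count of 50: 2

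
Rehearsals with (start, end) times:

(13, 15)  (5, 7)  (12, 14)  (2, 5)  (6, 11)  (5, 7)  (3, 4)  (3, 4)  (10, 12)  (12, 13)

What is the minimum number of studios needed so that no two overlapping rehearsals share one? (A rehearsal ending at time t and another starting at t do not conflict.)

Events (time:±→running): 2:+→1 3:+→2 3:+→3 … peak 3.

3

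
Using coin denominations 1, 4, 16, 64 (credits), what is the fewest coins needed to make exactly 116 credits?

116 − 1×64→52 − 3×16→4 − 1×4→0
Total coins = 1 + 3 + 1 = 5

5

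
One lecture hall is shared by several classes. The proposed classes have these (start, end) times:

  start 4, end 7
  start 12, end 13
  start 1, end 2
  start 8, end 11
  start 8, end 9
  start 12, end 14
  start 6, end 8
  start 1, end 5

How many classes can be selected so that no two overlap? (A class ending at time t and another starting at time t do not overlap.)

4

Sorted by end: (1,2)  (1,5)  (4,7)  (6,8)  (8,9)  (8,11)  (12,13)  (12,14)
take (1,2); take (4,7); take (8,9); skip (8,11); take (12,13).
Selected 4 classes.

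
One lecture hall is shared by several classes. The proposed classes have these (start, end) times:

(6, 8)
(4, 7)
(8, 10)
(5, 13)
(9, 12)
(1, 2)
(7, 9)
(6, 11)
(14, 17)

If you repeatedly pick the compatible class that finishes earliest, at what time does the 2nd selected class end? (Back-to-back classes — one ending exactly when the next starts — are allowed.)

7

Order by finish time; keep every interval that doesn't clash with the previous kept one.
By end time: (1,2), (4,7), (6,8), (7,9), (8,10), (6,11), (9,12), (5,13), (14,17).
Pick (1,2); next start ≥ 2 → (4,7); next start ≥ 7 → (7,9); next start ≥ 9 → (9,12); next start ≥ 12 → (14,17).
Selected: (1,2) (4,7) (7,9) (9,12) (14,17)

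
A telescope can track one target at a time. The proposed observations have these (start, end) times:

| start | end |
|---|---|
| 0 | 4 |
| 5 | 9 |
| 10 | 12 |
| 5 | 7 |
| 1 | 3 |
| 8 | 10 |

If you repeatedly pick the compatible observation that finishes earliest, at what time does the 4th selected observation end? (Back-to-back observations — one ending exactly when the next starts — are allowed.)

12

By end time: (1,3), (0,4), (5,7), (5,9), (8,10), (10,12).
Pick (1,3); next start ≥ 3 → (5,7); next start ≥ 7 → (8,10); next start ≥ 10 → (10,12).
Selected: (1,3) (5,7) (8,10) (10,12)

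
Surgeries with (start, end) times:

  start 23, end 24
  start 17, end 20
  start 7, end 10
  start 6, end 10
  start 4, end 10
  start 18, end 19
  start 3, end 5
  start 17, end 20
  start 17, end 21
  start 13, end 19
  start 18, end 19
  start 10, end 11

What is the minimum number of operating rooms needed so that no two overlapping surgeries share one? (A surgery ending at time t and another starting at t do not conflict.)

6

Events (time:±→running): 3:+→1 4:+→2 5:-→1 6:+→2 7:+→3 10:-→2 10:-→1 10:-→0 10:+→1 11:-→0 13:+→1 17:+→2 17:+→3 17:+→4 18:+→5 18:+→6 … peak 6.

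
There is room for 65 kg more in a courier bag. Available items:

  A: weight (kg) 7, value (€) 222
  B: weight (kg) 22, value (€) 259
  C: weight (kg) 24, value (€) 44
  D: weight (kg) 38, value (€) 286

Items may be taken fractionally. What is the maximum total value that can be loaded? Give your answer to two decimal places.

Ratios (sorted): A 31.71, B 11.77, D 7.53, C 1.83
take A (7 @ 222); take B (22 @ 259); take 36/38 of D → 270.95. Capacity used 65/65.
Total value = 751.95

751.95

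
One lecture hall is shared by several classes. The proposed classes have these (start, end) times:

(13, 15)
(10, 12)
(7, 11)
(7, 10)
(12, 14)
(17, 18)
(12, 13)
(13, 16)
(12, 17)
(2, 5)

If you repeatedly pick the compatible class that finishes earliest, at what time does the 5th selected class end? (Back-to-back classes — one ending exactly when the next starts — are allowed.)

Greedy by earliest finish: after sorting by end time, pick each interval compatible with the last pick.
By end time: (2,5), (7,10), (7,11), (10,12), (12,13), (12,14), (13,15), (13,16), (12,17), (17,18).
Pick (2,5); next start ≥ 5 → (7,10); next start ≥ 10 → (10,12); next start ≥ 12 → (12,13); next start ≥ 13 → (13,15); next start ≥ 15 → (17,18).
Selected: (2,5) (7,10) (10,12) (12,13) (13,15) (17,18)

15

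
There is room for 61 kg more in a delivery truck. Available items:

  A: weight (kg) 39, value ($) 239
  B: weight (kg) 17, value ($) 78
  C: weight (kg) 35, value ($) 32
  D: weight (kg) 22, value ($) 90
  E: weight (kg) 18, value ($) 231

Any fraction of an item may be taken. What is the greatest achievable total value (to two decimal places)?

488.35

Greedy by value/weight ratio, highest first.
Ratios (sorted): E 12.83, A 6.13, B 4.59, D 4.09, C 0.91
take E (18 @ 231); take A (39 @ 239); take 4/17 of B → 18.35. Capacity used 61/61.
Total value = 488.35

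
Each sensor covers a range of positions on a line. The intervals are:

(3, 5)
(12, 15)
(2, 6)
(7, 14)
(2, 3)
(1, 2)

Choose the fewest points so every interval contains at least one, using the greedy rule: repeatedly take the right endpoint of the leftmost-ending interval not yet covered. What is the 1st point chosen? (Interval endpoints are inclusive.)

Process intervals by earliest right end; each time one isn't hit yet, stab at its right endpoint.
Sorted: [1,2] [2,3] [3,5] [2,6] [7,14] [12,15]
{[1,2],[2,3]} hit by 2; {[3,5],[2,6]} hit by 5; {[7,14],[12,15]} hit by 14.
Points: 2, 5, 14 (3 total).

2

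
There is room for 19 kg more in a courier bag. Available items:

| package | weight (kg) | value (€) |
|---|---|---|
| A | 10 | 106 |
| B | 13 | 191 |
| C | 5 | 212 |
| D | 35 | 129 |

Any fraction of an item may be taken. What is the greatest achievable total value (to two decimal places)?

413.60

Sort by value per unit weight and fill in that order.
Order: C (212/5=42.40) > B (191/13=14.69) > A (106/10=10.60) > D (129/35=3.69)
Fill: take C (5 @ 212) → take B (13 @ 191) → take 1/10 of A → 10.60; 19/19 used.
Total value = 413.60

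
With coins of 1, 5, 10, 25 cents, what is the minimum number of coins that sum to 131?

131 = 5×25 + 1×5 + 1×1
Total coins = 5 + 1 + 1 = 7

7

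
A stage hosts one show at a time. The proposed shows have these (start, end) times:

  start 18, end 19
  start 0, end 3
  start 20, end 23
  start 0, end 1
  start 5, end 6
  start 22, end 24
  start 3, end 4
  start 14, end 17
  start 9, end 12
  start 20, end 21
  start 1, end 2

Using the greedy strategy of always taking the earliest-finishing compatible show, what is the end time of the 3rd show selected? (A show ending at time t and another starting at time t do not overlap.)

4

Order by finish time; keep every interval that doesn't clash with the previous kept one.
Sorted by end: (0,1)  (1,2)  (0,3)  (3,4)  (5,6)  (9,12)  (14,17)  (18,19)  (20,21)  (20,23)  (22,24)
take (0,1); take (1,2); take (3,4); take (5,6); take (9,12); take (14,17); take (18,19); take (20,21); take (22,24).
Selected: (0,1) (1,2) (3,4) (5,6) (9,12) (14,17) (18,19) (20,21) (22,24)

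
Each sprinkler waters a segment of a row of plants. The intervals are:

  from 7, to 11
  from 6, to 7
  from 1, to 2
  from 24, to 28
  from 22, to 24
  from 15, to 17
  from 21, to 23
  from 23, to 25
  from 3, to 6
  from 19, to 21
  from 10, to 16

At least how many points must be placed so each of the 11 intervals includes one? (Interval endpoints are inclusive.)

6

By right end: [1,2]  [3,6]  [6,7]  [7,11]  [10,16]  [15,17]  [19,21]  [21,23]  [22,24]  [23,25]  [24,28]
[1,2] uncovered → point at 2; [3,6] uncovered → point at 6; [7,11] uncovered → point at 11; [15,17] uncovered → point at 17; [19,21] uncovered → point at 21; [22,24] uncovered → point at 24.
Points: 2, 6, 11, 17, 21, 24 (6 total).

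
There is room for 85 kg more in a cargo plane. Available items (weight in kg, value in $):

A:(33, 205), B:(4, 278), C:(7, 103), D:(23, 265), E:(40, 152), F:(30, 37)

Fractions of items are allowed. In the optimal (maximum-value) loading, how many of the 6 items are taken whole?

4

Sort by value per unit weight and fill in that order.
Order: B (278/4=69.50) > C (103/7=14.71) > D (265/23=11.52) > A (205/33=6.21) > E (152/40=3.80) > F (37/30=1.23)
Fill: take B (4 @ 278) → take C (7 @ 103) → take D (23 @ 265) → take A (33 @ 205) → take 18/40 of E → 68.40; 85/85 used.
4 item(s) taken whole; one partial (take 18/40 of E).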